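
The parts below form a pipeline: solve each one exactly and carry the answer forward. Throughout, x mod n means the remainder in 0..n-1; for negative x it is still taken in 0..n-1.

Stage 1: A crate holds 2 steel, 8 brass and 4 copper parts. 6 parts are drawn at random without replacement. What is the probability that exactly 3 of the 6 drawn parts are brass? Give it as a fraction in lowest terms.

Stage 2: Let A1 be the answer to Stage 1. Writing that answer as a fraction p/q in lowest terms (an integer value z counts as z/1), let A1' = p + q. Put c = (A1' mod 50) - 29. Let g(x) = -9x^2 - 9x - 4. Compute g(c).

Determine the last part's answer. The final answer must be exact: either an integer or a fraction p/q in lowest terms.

Stage 1: total draws C(14,6) = 3003; favorable C(8,3)*C(6,3) = 1120; P = 160/429; answer 160/429
Stage 2: A1 = 160/429; threaded value p + q = 589; c = 10; -9*(10)^2 - 9*(10)^1 - 4 = (-900) + (-90) + (-4) = -994; answer -994

-994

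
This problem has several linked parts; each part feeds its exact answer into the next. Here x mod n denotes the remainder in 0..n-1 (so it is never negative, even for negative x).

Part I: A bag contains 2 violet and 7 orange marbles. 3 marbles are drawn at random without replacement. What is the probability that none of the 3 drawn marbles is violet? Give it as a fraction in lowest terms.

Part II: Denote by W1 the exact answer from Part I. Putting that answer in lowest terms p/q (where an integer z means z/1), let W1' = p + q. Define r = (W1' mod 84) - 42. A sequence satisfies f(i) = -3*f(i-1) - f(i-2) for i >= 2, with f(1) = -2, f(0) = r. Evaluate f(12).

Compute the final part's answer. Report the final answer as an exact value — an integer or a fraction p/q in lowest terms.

Part I: total draws C(9,3) = 84; favorable C(7,3) = 35; P = 5/12; answer 5/12
Part II: W1 = 5/12; threaded value p + q = 17; r = -25; f(2) = -3*(-2) - 1*(-25) = 31; iterating: f(2)=31, f(3)=-91, f(4)=242, f(5)=-635, f(6)=1663, f(7)=-4354, f(8)=11399, f(9)=-29843, f(10)=78130, f(11)=-204547, f(12)=535511; answer 535511

535511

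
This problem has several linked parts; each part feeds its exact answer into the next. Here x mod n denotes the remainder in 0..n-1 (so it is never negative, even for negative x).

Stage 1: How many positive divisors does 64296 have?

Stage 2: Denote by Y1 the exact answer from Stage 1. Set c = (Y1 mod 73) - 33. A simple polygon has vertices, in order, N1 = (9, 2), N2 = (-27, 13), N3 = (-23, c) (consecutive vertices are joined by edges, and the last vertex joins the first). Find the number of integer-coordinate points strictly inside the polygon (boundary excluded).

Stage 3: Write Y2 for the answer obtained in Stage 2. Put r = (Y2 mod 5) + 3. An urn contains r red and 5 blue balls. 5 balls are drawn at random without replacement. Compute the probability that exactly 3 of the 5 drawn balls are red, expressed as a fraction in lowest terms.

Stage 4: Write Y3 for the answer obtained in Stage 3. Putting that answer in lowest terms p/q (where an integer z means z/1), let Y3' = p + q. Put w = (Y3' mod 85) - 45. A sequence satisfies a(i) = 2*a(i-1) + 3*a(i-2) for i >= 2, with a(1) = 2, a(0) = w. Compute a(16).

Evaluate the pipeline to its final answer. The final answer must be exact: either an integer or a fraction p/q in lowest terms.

-430467242

Stage 1: 64296 = 2^3 * 3^2 * 19 * 47; number of divisors = (3+1) * (2+1) * (1+1) * (1+1) = 48; answer 48
Stage 2: Y1 = 48; c = 15; cross terms: (9*13 - -27*2)=171, (-27*15 - -23*13)=-106, (-23*2 - 9*15)=-181; twice the area = |-116| = 116; area = 58; boundary points = 1 + 2 + 1 = 4; strictly interior points = area - boundary/2 + 1 = 57; answer 57
Stage 3: Y2 = 57; r = 5; total draws C(10,5) = 252; favorable C(5,3)*C(5,2) = 100; P = 25/63; answer 25/63
Stage 4: Y3 = 25/63; threaded value p + q = 88; w = -42; a(2) = 2*(2) + 3*(-42) = -122; iterating: a(2)=-122, a(3)=-238, a(4)=-842, a(5)=-2398, a(6)=-7322, a(7)=-21838, a(8)=-65642, a(9)=-196798, a(10)=-590522, a(11)=-1771438, a(12)=-5314442, a(13)=-15943198, a(14)=-47829722, a(15)=-143489038, a(16)=-430467242; answer -430467242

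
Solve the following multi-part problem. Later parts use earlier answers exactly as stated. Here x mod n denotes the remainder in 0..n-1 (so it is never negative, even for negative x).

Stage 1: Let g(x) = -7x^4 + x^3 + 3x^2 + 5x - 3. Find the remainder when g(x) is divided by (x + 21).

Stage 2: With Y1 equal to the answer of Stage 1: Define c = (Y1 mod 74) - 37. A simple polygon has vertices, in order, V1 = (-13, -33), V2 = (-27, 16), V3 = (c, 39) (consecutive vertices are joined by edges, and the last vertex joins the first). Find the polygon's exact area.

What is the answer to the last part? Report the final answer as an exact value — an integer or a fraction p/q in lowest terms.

Stage 1: remainder = value at the root: -7*(-21)^4 + 1*(-21)^3 + 3*(-21)^2 + 5*(-21)^1 - 3 = (-1361367) + (-9261) + (1323) + (-105) + (-3) = -1369413; answer -1369413
Stage 2: Y1 = -1369413; c = -6; cross terms: (-13*16 - -27*-33)=-1099, (-27*39 - -6*16)=-957, (-6*-33 - -13*39)=705; twice the area = |-1351| = 1351; area = 1351/2; answer 1351/2

1351/2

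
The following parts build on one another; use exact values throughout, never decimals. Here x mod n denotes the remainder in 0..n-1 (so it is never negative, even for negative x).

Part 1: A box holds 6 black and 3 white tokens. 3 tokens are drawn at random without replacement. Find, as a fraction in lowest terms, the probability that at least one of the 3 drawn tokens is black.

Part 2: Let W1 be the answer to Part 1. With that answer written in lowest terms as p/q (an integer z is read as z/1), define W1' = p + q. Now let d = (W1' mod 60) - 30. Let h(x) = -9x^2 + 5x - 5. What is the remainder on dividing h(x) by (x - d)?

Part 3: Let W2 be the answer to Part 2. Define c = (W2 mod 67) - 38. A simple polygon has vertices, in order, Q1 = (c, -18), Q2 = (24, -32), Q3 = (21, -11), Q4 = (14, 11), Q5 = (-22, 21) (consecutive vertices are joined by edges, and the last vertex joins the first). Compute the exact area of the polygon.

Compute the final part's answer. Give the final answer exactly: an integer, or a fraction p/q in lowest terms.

1423

Part 1: total draws C(9,3) = 84; complement C(3,3) = 1; favorable 84 - 1 = 83; P = 83/84; answer 83/84
Part 2: W1 = 83/84; threaded value p + q = 167; d = 17; remainder = value at the root: -9*(17)^2 + 5*(17)^1 - 5 = (-2601) + (85) + (-5) = -2521; answer -2521
Part 3: W2 = -2521; c = -13; cross terms: (-13*-32 - 24*-18)=848, (24*-11 - 21*-32)=408, (21*11 - 14*-11)=385, (14*21 - -22*11)=536, (-22*-18 - -13*21)=669; twice the area = |2846| = 2846; area = 1423; answer 1423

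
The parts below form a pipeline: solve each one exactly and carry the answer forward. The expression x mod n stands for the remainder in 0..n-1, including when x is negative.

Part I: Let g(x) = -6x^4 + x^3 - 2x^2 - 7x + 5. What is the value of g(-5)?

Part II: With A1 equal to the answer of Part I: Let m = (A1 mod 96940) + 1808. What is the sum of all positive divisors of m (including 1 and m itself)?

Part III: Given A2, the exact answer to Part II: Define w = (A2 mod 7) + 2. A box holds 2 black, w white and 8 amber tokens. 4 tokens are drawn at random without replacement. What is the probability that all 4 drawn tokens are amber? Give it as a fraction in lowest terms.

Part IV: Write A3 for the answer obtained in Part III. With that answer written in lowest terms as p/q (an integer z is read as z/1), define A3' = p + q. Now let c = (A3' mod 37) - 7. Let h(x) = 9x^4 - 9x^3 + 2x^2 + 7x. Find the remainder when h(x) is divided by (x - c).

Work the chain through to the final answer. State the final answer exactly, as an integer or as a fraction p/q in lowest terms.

6765

Part I: -6*(-5)^4 + 1*(-5)^3 - 2*(-5)^2 - 7*(-5)^1 + 5 = (-3750) + (-125) + (-50) + (35) + (5) = -3885; answer -3885
Part II: A1 = -3885; m = 94863; 94863 = 3 * 103 * 307; sigma = (1 + 3) * (1 + 103) * (1 + 307) = 4 * 104 * 308 = 128128; answer 128128
Part III: A2 = 128128; w = 2; total draws C(12,4) = 495; favorable C(8,4) = 70; P = 14/99; answer 14/99
Part IV: A3 = 14/99; threaded value p + q = 113; c = -5; remainder = value at the root: 9*(-5)^4 - 9*(-5)^3 + 2*(-5)^2 + 7*(-5)^1 = (5625) + (1125) + (50) + (-35) = 6765; answer 6765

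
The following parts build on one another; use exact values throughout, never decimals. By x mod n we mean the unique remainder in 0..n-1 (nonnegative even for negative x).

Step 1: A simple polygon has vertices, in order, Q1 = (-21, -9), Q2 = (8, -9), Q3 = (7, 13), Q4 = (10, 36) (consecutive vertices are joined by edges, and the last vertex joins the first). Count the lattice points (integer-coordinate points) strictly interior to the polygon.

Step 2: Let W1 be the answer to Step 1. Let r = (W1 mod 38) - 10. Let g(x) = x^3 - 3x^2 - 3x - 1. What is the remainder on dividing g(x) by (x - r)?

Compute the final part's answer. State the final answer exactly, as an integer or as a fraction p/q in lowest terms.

Step 1: cross terms: (-21*-9 - 8*-9)=261, (8*13 - 7*-9)=167, (7*36 - 10*13)=122, (10*-9 - -21*36)=666; twice the area = |1216| = 1216; area = 608; boundary points = 29 + 1 + 1 + 1 = 32; strictly interior points = area - boundary/2 + 1 = 593; answer 593
Step 2: W1 = 593; r = 13; remainder = value at the root: 1*(13)^3 - 3*(13)^2 - 3*(13)^1 - 1 = (2197) + (-507) + (-39) + (-1) = 1650; answer 1650

1650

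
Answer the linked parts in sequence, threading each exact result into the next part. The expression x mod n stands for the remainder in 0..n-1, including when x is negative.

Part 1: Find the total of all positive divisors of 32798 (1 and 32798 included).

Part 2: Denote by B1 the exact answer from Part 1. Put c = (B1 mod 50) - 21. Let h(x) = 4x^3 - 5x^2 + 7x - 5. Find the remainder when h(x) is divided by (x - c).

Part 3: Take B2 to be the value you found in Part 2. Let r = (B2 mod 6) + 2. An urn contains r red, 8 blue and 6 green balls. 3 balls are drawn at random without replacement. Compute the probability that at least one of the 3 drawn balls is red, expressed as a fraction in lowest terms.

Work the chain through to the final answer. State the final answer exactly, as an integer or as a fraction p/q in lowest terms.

605/969

Part 1: 32798 = 2 * 23^2 * 31; sigma = (1 + 2) * (1 + 23 + 529) * (1 + 31) = 3 * 553 * 32 = 53088; answer 53088
Part 2: B1 = 53088; c = 17; remainder = value at the root: 4*(17)^3 - 5*(17)^2 + 7*(17)^1 - 5 = (19652) + (-1445) + (119) + (-5) = 18321; answer 18321
Part 3: B2 = 18321; r = 5; total draws C(19,3) = 969; complement C(14,3) = 364; favorable 969 - 364 = 605; P = 605/969; answer 605/969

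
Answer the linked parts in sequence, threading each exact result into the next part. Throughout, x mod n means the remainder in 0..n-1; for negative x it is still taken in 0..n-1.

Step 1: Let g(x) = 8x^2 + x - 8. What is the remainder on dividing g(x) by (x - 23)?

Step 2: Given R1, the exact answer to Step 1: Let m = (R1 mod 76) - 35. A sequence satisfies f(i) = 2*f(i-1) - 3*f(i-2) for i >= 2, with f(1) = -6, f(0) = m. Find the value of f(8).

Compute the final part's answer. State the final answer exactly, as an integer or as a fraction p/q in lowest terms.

-1584

Step 1: remainder = value at the root: 8*(23)^2 + 1*(23)^1 - 8 = (4232) + (23) + (-8) = 4247; answer 4247
Step 2: R1 = 4247; m = 32; f(2) = 2*(-6) - 3*(32) = -108; iterating: f(2)=-108, f(3)=-198, f(4)=-72, f(5)=450, f(6)=1116, f(7)=882, f(8)=-1584; answer -1584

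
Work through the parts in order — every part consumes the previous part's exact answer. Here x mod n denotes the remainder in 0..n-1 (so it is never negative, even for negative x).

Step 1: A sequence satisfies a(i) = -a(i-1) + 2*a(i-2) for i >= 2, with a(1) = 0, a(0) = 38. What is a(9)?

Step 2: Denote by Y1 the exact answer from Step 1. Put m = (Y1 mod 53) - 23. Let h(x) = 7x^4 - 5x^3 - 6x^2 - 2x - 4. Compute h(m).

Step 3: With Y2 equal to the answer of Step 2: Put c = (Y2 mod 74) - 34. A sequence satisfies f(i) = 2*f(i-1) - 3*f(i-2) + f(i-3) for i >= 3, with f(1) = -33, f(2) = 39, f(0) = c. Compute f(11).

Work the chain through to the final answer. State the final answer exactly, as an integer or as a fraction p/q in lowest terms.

-400

Step 1: a(2) = -1*(0) + 2*(38) = 76; iterating: a(2)=76, a(3)=-76, a(4)=228, a(5)=-380, a(6)=836, a(7)=-1596, a(8)=3268, a(9)=-6460; answer -6460
Step 2: Y1 = -6460; m = -17; 7*(-17)^4 - 5*(-17)^3 - 6*(-17)^2 - 2*(-17)^1 - 4 = (584647) + (24565) + (-1734) + (34) + (-4) = 607508; answer 607508
Step 3: Y2 = 607508; c = 8; f(3) = 2*(39) - 3*(-33) + 1*(8) = 185; iterating: f(3)=185, f(4)=220, f(5)=-76, f(6)=-627, f(7)=-806, f(8)=193, f(9)=2177, f(10)=2969, f(11)=-400; answer -400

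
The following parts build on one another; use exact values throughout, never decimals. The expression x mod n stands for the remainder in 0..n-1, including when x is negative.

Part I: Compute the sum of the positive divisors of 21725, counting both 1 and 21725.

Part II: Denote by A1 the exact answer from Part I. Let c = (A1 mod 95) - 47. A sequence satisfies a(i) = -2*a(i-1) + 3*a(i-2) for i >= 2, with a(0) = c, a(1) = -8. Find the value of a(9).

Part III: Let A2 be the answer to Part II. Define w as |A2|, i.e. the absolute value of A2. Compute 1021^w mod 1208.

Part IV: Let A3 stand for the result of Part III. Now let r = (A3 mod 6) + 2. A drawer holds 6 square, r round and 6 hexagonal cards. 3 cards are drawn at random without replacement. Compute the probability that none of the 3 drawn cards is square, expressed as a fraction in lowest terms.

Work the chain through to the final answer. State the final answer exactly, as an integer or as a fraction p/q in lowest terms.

Part I: 21725 = 5^2 * 11 * 79; sigma = (1 + 5 + 25) * (1 + 11) * (1 + 79) = 31 * 12 * 80 = 29760; answer 29760
Part II: A1 = 29760; c = -22; a(2) = -2*(-8) + 3*(-22) = -50; iterating: a(2)=-50, a(3)=76, a(4)=-302, a(5)=832, a(6)=-2570, a(7)=7636, a(8)=-22982, a(9)=68872; answer 68872
Part III: A2 = 68872; w = 68872; squarings mod 1208: 1021^1=1021, 1021^2=1145, 1021^4=345, 1021^8=641, 1021^16=161, 1021^32=553, 1021^64=185, 1021^128=401, 1021^256=137, 1021^512=649, 1021^1024=817, 1021^2048=673, 1021^4096=1137, 1021^8192=209, 1021^16384=193, 1021^32768=1009, 1021^65536=945; 1021^68872 = 1021^8 * 1021^256 * 1021^1024 * 1021^2048 * 1021^65536 = 241 (mod 1208); answer 241
Part IV: A3 = 241; r = 3; total draws C(15,3) = 455; favorable C(9,3) = 84; P = 12/65; answer 12/65

12/65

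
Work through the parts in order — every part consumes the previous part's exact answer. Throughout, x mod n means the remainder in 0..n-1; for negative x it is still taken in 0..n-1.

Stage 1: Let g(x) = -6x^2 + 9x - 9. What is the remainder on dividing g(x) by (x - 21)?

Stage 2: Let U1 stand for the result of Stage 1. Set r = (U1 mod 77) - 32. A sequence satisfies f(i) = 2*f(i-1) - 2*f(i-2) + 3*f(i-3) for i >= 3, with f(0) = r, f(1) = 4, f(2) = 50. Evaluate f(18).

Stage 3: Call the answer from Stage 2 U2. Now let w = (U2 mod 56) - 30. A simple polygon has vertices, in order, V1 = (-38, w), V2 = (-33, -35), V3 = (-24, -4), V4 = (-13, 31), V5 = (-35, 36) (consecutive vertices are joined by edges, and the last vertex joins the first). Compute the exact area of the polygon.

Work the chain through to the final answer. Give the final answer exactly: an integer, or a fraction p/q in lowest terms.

1833/2

Stage 1: remainder = value at the root: -6*(21)^2 + 9*(21)^1 - 9 = (-2646) + (189) + (-9) = -2466; answer -2466
Stage 2: U1 = -2466; r = 43; f(3) = 2*(50) - 2*(4) + 3*(43) = 221; iterating: f(3)=221, f(4)=354, f(5)=416, f(6)=787, f(7)=1804, f(8)=3282, f(9)=5317, f(10)=9482, f(11)=18176, f(12)=33339, f(13)=58772, f(14)=105394, f(15)=193261, f(16)=352050, f(17)=633760, f(18)=1143203; answer 1143203
Stage 3: U2 = 1143203; w = -11; cross terms: (-38*-35 - -33*-11)=967, (-33*-4 - -24*-35)=-708, (-24*31 - -13*-4)=-796, (-13*36 - -35*31)=617, (-35*-11 - -38*36)=1753; twice the area = |1833| = 1833; area = 1833/2; answer 1833/2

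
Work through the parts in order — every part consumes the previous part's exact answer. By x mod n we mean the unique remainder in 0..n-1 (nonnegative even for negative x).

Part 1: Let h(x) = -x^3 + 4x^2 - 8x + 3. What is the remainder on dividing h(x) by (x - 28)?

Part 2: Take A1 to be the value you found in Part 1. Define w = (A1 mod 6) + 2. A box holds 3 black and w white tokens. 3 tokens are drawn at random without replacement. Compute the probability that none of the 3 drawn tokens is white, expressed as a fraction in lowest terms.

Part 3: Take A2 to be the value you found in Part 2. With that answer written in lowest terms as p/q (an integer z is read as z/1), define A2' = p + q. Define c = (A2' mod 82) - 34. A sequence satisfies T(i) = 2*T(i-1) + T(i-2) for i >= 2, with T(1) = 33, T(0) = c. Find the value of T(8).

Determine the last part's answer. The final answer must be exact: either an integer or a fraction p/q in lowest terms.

11267

Part 1: remainder = value at the root: -1*(28)^3 + 4*(28)^2 - 8*(28)^1 + 3 = (-21952) + (3136) + (-224) + (3) = -19037; answer -19037
Part 2: A1 = -19037; w = 3; total draws C(6,3) = 20; favorable C(3,3) = 1; P = 1/20; answer 1/20
Part 3: A2 = 1/20; threaded value p + q = 21; c = -13; T(2) = 2*(33) + 1*(-13) = 53; iterating: T(2)=53, T(3)=139, T(4)=331, T(5)=801, T(6)=1933, T(7)=4667, T(8)=11267; answer 11267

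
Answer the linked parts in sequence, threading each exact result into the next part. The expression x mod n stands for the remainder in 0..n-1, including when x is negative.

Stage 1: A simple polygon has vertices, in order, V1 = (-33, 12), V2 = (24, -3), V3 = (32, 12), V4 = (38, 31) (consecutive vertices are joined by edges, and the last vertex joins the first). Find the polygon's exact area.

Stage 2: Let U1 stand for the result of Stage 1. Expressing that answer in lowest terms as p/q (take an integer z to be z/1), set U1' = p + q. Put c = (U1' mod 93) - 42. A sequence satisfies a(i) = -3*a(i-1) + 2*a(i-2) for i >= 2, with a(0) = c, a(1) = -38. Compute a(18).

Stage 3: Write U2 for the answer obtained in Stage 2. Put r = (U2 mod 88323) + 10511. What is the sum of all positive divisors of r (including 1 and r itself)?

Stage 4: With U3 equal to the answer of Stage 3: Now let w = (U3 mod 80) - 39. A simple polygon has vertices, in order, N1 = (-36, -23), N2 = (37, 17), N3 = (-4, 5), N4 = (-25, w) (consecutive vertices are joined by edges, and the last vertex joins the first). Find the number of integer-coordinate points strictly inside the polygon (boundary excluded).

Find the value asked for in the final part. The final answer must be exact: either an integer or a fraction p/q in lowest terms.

Stage 1: cross terms: (-33*-3 - 24*12)=-189, (24*12 - 32*-3)=384, (32*31 - 38*12)=536, (38*12 - -33*31)=1479; twice the area = |2210| = 2210; area = 1105; answer 1105
Stage 2: U1 = 1105; threaded value p + q = 1106; c = 41; a(2) = -3*(-38) + 2*(41) = 196; iterating: a(2)=196, a(3)=-664, a(4)=2384, a(5)=-8480, a(6)=30208, a(7)=-107584, a(8)=383168, a(9)=-1364672, a(10)=4860352, a(11)=-17310400, a(12)=61651904, a(13)=-219576512, a(14)=782033344, a(15)=-2785253056, a(16)=9919825856, a(17)=-35329983680, a(18)=125829602752; answer 125829602752
Stage 3: U2 = 125829602752; r = 74667; 74667 = 3 * 24889; sigma = (1 + 3) * (1 + 24889) = 4 * 24890 = 99560; answer 99560
Stage 4: U3 = 99560; w = 1; cross terms: (-36*17 - 37*-23)=239, (37*5 - -4*17)=253, (-4*1 - -25*5)=121, (-25*-23 - -36*1)=611; twice the area = |1224| = 1224; area = 612; boundary points = 1 + 1 + 1 + 1 = 4; strictly interior points = area - boundary/2 + 1 = 611; answer 611

611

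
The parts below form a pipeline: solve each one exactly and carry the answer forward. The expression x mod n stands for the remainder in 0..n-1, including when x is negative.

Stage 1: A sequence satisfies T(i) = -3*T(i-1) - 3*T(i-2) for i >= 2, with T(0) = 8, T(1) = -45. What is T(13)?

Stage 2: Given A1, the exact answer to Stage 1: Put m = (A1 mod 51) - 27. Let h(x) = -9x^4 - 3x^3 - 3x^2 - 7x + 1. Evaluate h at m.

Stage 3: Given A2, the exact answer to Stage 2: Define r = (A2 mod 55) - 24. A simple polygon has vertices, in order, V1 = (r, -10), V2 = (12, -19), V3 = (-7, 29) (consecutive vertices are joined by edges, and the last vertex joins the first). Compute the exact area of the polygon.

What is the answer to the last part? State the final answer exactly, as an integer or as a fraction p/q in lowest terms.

981/2

Stage 1: T(2) = -3*(-45) - 3*(8) = 111; iterating: T(2)=111, T(3)=-198, T(4)=261, T(5)=-189, T(6)=-216, T(7)=1215, T(8)=-2997, T(9)=5346, T(10)=-7047, T(11)=5103, T(12)=5832, T(13)=-32805; answer -32805
Stage 2: A1 = -32805; m = 12; -9*(12)^4 - 3*(12)^3 - 3*(12)^2 - 7*(12)^1 + 1 = (-186624) + (-5184) + (-432) + (-84) + (1) = -192323; answer -192323
Stage 3: A2 = -192323; r = -12; cross terms: (-12*-19 - 12*-10)=348, (12*29 - -7*-19)=215, (-7*-10 - -12*29)=418; twice the area = |981| = 981; area = 981/2; answer 981/2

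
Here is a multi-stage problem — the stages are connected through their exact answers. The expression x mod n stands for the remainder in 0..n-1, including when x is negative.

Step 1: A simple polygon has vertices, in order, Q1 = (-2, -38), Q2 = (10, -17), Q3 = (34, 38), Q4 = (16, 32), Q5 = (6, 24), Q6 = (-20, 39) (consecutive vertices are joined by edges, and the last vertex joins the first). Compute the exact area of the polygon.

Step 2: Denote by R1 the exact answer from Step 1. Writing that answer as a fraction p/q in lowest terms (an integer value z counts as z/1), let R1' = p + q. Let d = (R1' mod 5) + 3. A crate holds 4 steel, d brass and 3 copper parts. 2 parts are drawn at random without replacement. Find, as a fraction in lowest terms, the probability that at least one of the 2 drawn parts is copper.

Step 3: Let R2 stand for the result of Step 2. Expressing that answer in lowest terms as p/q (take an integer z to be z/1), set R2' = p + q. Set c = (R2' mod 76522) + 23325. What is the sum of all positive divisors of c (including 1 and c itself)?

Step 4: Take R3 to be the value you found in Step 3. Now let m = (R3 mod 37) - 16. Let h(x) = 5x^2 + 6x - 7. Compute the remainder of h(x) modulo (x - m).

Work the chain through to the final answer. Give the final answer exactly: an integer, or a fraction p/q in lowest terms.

Step 1: cross terms: (-2*-17 - 10*-38)=414, (10*38 - 34*-17)=958, (34*32 - 16*38)=480, (16*24 - 6*32)=192, (6*39 - -20*24)=714, (-20*-38 - -2*39)=838; twice the area = |3596| = 3596; area = 1798; answer 1798
Step 2: R1 = 1798; threaded value p + q = 1799; d = 7; total draws C(14,2) = 91; complement C(11,2) = 55; favorable 91 - 55 = 36; P = 36/91; answer 36/91
Step 3: R2 = 36/91; threaded value p + q = 127; c = 23452; 23452 = 2^2 * 11 * 13 * 41; sigma = (1 + 2 + 4) * (1 + 11) * (1 + 13) * (1 + 41) = 7 * 12 * 14 * 42 = 49392; answer 49392
Step 4: R3 = 49392; m = 18; remainder = value at the root: 5*(18)^2 + 6*(18)^1 - 7 = (1620) + (108) + (-7) = 1721; answer 1721

1721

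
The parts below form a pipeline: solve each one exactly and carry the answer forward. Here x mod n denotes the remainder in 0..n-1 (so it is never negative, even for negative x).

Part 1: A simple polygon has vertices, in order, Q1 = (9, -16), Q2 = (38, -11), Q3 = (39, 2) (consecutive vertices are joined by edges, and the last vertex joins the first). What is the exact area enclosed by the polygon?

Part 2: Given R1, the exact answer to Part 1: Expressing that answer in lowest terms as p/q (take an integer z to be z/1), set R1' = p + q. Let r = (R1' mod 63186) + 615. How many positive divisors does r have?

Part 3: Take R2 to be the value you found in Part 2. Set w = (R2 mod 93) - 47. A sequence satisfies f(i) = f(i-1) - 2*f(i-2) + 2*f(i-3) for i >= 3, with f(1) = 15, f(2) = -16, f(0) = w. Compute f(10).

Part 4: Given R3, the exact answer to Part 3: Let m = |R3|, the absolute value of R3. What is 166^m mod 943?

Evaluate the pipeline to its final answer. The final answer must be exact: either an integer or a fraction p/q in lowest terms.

271

Part 1: cross terms: (9*-11 - 38*-16)=509, (38*2 - 39*-11)=505, (39*-16 - 9*2)=-642; twice the area = |372| = 372; area = 186; answer 186
Part 2: R1 = 186; threaded value p + q = 187; r = 802; 802 = 2 * 401; number of divisors = (1+1) * (1+1) = 4; answer 4
Part 3: R2 = 4; w = -43; f(3) = 1*(-16) - 2*(15) + 2*(-43) = -132; iterating: f(3)=-132, f(4)=-70, f(5)=162, f(6)=38, f(7)=-426, f(8)=-178, f(9)=750, f(10)=254; answer 254
Part 4: R3 = 254; m = 254; squarings mod 943: 166^1=166, 166^2=209, 166^4=303, 166^8=338, 166^16=141, 166^32=78, 166^64=426, 166^128=420; 166^254 = 166^2 * 166^4 * 166^8 * 166^16 * 166^32 * 166^64 * 166^128 = 271 (mod 943); answer 271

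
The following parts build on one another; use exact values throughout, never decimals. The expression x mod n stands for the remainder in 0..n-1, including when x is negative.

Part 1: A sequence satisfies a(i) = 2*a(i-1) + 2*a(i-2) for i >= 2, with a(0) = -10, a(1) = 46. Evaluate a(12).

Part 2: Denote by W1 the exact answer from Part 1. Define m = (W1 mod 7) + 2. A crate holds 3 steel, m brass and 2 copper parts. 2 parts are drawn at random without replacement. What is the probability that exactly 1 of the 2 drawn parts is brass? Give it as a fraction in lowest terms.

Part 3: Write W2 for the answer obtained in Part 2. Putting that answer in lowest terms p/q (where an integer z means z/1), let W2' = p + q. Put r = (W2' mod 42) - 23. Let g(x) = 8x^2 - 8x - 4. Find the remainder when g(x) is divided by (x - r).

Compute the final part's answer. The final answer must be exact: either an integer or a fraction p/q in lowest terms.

444

Part 1: a(2) = 2*(46) + 2*(-10) = 72; iterating: a(2)=72, a(3)=236, a(4)=616, a(5)=1704, a(6)=4640, a(7)=12688, a(8)=34656, a(9)=94688, a(10)=258688, a(11)=706752, a(12)=1930880; answer 1930880
Part 2: W1 = 1930880; m = 2; total draws C(7,2) = 21; favorable C(2,1)*C(5,1) = 10; P = 10/21; answer 10/21
Part 3: W2 = 10/21; threaded value p + q = 31; r = 8; remainder = value at the root: 8*(8)^2 - 8*(8)^1 - 4 = (512) + (-64) + (-4) = 444; answer 444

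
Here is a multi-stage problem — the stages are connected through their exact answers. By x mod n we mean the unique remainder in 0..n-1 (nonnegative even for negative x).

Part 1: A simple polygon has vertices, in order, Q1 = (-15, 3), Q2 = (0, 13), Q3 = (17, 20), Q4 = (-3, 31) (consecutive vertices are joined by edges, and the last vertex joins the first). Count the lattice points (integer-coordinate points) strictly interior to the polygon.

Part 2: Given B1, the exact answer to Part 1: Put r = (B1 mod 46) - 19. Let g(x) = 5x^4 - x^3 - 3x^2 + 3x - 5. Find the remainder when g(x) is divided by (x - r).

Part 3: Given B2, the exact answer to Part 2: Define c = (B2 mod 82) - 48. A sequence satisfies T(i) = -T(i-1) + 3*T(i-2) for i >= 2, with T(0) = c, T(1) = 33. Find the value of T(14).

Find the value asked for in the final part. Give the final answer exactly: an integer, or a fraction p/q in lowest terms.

Part 1: cross terms: (-15*13 - 0*3)=-195, (0*20 - 17*13)=-221, (17*31 - -3*20)=587, (-3*3 - -15*31)=456; twice the area = |627| = 627; area = 627/2; boundary points = 5 + 1 + 1 + 4 = 11; strictly interior points = area - boundary/2 + 1 = 309; answer 309
Part 2: B1 = 309; r = 14; remainder = value at the root: 5*(14)^4 - 1*(14)^3 - 3*(14)^2 + 3*(14)^1 - 5 = (192080) + (-2744) + (-588) + (42) + (-5) = 188785; answer 188785
Part 3: B2 = 188785; c = -27; T(2) = -1*(33) + 3*(-27) = -114; iterating: T(2)=-114, T(3)=213, T(4)=-555, T(5)=1194, T(6)=-2859, T(7)=6441, T(8)=-15018, T(9)=34341, T(10)=-79395, T(11)=182418, T(12)=-420603, T(13)=967857, T(14)=-2229666; answer -2229666

-2229666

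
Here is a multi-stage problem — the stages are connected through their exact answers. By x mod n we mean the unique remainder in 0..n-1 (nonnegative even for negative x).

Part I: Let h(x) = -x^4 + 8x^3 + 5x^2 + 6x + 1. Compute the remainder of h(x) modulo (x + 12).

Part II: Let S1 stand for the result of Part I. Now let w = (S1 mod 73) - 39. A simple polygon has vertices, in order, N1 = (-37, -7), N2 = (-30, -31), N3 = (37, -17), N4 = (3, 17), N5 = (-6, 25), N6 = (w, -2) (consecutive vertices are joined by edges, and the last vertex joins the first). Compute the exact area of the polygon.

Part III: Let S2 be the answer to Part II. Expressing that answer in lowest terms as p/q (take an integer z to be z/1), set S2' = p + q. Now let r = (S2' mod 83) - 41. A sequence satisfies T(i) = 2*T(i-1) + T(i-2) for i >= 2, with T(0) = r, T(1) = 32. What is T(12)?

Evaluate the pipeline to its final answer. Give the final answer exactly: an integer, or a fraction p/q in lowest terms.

Part I: remainder = value at the root: -1*(-12)^4 + 8*(-12)^3 + 5*(-12)^2 + 6*(-12)^1 + 1 = (-20736) + (-13824) + (720) + (-72) + (1) = -33911; answer -33911
Part II: S1 = -33911; w = -5; cross terms: (-37*-31 - -30*-7)=937, (-30*-17 - 37*-31)=1657, (37*17 - 3*-17)=680, (3*25 - -6*17)=177, (-6*-2 - -5*25)=137, (-5*-7 - -37*-2)=-39; twice the area = |3549| = 3549; area = 3549/2; answer 3549/2
Part III: S2 = 3549/2; threaded value p + q = 3551; r = 24; T(2) = 2*(32) + 1*(24) = 88; iterating: T(2)=88, T(3)=208, T(4)=504, T(5)=1216, T(6)=2936, T(7)=7088, T(8)=17112, T(9)=41312, T(10)=99736, T(11)=240784, T(12)=581304; answer 581304

581304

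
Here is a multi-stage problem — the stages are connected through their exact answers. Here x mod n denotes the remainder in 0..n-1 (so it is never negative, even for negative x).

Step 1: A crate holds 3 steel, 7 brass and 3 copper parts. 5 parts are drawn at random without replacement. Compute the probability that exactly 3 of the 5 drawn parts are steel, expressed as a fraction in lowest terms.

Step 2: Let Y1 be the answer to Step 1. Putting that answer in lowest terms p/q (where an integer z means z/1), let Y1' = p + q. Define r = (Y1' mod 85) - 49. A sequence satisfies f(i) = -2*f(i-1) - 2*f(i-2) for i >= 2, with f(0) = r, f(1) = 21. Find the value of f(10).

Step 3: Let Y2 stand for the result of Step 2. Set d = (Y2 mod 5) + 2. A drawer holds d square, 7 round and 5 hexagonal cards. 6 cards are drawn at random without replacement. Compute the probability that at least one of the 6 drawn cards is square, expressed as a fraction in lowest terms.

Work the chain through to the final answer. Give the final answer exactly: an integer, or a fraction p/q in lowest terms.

9/13

Step 1: total draws C(13,5) = 1287; favorable C(3,3)*C(10,2) = 45; P = 5/143; answer 5/143
Step 2: Y1 = 5/143; threaded value p + q = 148; r = 14; f(2) = -2*(21) - 2*(14) = -70; iterating: f(2)=-70, f(3)=98, f(4)=-56, f(5)=-84, f(6)=280, f(7)=-392, f(8)=224, f(9)=336, f(10)=-1120; answer -1120
Step 3: Y2 = -1120; d = 2; total draws C(14,6) = 3003; complement C(12,6) = 924; favorable 3003 - 924 = 2079; P = 9/13; answer 9/13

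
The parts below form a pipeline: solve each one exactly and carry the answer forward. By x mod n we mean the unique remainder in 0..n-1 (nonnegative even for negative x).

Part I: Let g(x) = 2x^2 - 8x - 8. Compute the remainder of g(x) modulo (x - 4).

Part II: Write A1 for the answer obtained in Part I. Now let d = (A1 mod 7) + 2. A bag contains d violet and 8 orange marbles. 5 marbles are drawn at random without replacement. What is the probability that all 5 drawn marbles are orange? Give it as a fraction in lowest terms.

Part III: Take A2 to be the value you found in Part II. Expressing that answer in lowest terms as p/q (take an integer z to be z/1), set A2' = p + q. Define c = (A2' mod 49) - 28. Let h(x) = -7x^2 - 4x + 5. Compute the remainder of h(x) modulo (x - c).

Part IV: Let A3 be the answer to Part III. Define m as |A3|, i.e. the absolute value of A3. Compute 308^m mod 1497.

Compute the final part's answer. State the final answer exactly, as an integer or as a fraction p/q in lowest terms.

437

Part I: remainder = value at the root: 2*(4)^2 - 8*(4)^1 - 8 = (32) + (-32) + (-8) = -8; answer -8
Part II: A1 = -8; d = 8; total draws C(16,5) = 4368; favorable C(8,5) = 56; P = 1/78; answer 1/78
Part III: A2 = 1/78; threaded value p + q = 79; c = 2; remainder = value at the root: -7*(2)^2 - 4*(2)^1 + 5 = (-28) + (-8) + (5) = -31; answer -31
Part IV: A3 = -31; m = 31; squarings mod 1497: 308^1=308, 308^2=553, 308^4=421, 308^8=595, 308^16=733; 308^31 = 308^1 * 308^2 * 308^4 * 308^8 * 308^16 = 437 (mod 1497); answer 437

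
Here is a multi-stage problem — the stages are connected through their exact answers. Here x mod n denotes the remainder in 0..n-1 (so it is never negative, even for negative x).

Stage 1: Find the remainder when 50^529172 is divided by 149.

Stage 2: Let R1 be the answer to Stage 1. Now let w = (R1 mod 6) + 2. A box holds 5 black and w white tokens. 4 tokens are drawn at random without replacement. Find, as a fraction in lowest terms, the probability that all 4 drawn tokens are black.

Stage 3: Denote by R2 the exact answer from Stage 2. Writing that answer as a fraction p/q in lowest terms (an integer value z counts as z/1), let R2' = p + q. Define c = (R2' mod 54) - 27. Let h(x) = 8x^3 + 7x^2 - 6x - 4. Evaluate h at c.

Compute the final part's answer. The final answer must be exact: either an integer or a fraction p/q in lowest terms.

-380

Stage 1: squarings mod 149: 50^1=50, 50^2=116, 50^4=46, 50^8=30, 50^16=6, 50^32=36, 50^64=104, 50^128=88, 50^256=145, 50^512=16, 50^1024=107, 50^2048=125, 50^4096=129, 50^8192=102, 50^16384=123, 50^32768=80, 50^65536=142, 50^131072=49, 50^262144=17, 50^524288=140; 50^529172 = 50^4 * 50^16 * 50^256 * 50^512 * 50^4096 * 50^524288 = 140 (mod 149); answer 140
Stage 2: R1 = 140; w = 4; total draws C(9,4) = 126; favorable C(5,4) = 5; P = 5/126; answer 5/126
Stage 3: R2 = 5/126; threaded value p + q = 131; c = -4; 8*(-4)^3 + 7*(-4)^2 - 6*(-4)^1 - 4 = (-512) + (112) + (24) + (-4) = -380; answer -380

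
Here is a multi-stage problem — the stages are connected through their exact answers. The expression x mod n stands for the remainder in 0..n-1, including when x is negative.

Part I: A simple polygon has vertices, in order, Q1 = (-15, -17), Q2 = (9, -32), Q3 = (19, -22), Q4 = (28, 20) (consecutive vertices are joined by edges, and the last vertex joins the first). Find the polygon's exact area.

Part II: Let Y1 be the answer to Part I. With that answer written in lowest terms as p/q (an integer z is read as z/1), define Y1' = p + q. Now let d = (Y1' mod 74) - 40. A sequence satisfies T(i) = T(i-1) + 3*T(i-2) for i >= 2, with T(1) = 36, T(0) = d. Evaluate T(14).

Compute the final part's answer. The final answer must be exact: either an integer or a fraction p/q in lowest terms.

Part I: cross terms: (-15*-32 - 9*-17)=633, (9*-22 - 19*-32)=410, (19*20 - 28*-22)=996, (28*-17 - -15*20)=-176; twice the area = |1863| = 1863; area = 1863/2; answer 1863/2
Part II: Y1 = 1863/2; threaded value p + q = 1865; d = -25; T(2) = 1*(36) + 3*(-25) = -39; iterating: T(2)=-39, T(3)=69, T(4)=-48, T(5)=159, T(6)=15, T(7)=492, T(8)=537, T(9)=2013, T(10)=3624, T(11)=9663, T(12)=20535, T(13)=49524, T(14)=111129; answer 111129

111129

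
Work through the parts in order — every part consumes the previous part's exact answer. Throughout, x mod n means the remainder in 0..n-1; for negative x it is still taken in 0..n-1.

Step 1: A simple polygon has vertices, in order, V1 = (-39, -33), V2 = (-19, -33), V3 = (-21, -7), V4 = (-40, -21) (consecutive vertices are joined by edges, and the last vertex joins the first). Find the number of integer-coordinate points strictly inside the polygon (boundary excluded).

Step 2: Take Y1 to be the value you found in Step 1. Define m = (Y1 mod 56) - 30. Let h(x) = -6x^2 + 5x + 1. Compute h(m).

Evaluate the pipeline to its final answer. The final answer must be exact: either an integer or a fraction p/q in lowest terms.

-75

Step 1: cross terms: (-39*-33 - -19*-33)=660, (-19*-7 - -21*-33)=-560, (-21*-21 - -40*-7)=161, (-40*-33 - -39*-21)=501; twice the area = |762| = 762; area = 381; boundary points = 20 + 2 + 1 + 1 = 24; strictly interior points = area - boundary/2 + 1 = 370; answer 370
Step 2: Y1 = 370; m = 4; -6*(4)^2 + 5*(4)^1 + 1 = (-96) + (20) + (1) = -75; answer -75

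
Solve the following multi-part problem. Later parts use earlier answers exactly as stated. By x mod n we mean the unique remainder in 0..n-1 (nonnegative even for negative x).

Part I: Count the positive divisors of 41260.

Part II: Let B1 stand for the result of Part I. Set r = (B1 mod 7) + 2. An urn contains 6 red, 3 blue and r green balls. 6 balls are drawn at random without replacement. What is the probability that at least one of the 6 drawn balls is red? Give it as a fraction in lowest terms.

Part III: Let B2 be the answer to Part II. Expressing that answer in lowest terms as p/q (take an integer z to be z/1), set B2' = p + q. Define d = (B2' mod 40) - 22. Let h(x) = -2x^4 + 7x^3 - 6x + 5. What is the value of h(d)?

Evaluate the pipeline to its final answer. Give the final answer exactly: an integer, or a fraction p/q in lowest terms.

Part I: 41260 = 2^2 * 5 * 2063; number of divisors = (2+1) * (1+1) * (1+1) = 12; answer 12
Part II: B1 = 12; r = 7; total draws C(16,6) = 8008; complement C(10,6) = 210; favorable 8008 - 210 = 7798; P = 557/572; answer 557/572
Part III: B2 = 557/572; threaded value p + q = 1129; d = -13; -2*(-13)^4 + 7*(-13)^3 - 6*(-13)^1 + 5 = (-57122) + (-15379) + (78) + (5) = -72418; answer -72418

-72418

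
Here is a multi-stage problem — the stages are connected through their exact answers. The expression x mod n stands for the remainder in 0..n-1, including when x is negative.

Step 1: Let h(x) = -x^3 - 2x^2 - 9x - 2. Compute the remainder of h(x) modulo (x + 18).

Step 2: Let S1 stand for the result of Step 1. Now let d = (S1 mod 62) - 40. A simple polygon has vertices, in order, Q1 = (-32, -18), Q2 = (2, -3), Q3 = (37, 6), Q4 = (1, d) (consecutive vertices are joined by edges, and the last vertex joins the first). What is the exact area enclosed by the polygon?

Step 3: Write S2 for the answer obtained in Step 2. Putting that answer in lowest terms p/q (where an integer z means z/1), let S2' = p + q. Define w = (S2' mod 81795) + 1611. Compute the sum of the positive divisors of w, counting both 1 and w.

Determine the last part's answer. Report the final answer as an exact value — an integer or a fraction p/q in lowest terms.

4974

Step 1: remainder = value at the root: -1*(-18)^3 - 2*(-18)^2 - 9*(-18)^1 - 2 = (5832) + (-648) + (162) + (-2) = 5344; answer 5344
Step 2: S1 = 5344; d = -28; cross terms: (-32*-3 - 2*-18)=132, (2*6 - 37*-3)=123, (37*-28 - 1*6)=-1042, (1*-18 - -32*-28)=-914; twice the area = |-1701| = 1701; area = 1701/2; answer 1701/2
Step 3: S2 = 1701/2; threaded value p + q = 1703; w = 3314; 3314 = 2 * 1657; sigma = (1 + 2) * (1 + 1657) = 3 * 1658 = 4974; answer 4974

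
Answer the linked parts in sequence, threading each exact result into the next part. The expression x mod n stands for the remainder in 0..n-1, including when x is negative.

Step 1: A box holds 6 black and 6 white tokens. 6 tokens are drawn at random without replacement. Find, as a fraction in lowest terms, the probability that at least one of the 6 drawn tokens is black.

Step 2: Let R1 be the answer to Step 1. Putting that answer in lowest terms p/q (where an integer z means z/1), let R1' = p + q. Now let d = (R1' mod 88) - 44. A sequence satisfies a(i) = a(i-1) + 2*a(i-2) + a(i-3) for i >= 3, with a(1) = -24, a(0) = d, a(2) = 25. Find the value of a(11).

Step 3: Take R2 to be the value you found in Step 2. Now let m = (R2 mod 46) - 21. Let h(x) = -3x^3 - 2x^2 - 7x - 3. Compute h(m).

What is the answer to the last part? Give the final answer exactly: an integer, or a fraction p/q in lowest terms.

Step 1: total draws C(12,6) = 924; complement C(6,6) = 1; favorable 924 - 1 = 923; P = 923/924; answer 923/924
Step 2: R1 = 923/924; threaded value p + q = 1847; d = 43; a(3) = 1*(25) + 2*(-24) + 1*(43) = 20; iterating: a(3)=20, a(4)=46, a(5)=111, a(6)=223, a(7)=491, a(8)=1048, a(9)=2253, a(10)=4840, a(11)=10394; answer 10394
Step 3: R2 = 10394; m = 23; -3*(23)^3 - 2*(23)^2 - 7*(23)^1 - 3 = (-36501) + (-1058) + (-161) + (-3) = -37723; answer -37723

-37723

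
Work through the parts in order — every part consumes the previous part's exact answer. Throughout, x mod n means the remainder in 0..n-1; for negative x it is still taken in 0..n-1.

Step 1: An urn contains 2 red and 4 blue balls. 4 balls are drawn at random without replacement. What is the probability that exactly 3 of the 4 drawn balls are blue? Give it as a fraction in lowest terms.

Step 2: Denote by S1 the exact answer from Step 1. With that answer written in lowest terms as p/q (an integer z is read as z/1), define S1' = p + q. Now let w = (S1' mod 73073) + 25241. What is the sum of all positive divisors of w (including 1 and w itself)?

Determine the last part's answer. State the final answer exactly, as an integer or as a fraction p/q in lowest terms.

48980

Step 1: total draws C(6,4) = 15; favorable C(4,3)*C(2,1) = 8; P = 8/15; answer 8/15
Step 2: S1 = 8/15; threaded value p + q = 23; w = 25264; 25264 = 2^4 * 1579; sigma = (1 + 2 + 4 + 8 + 16) * (1 + 1579) = 31 * 1580 = 48980; answer 48980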